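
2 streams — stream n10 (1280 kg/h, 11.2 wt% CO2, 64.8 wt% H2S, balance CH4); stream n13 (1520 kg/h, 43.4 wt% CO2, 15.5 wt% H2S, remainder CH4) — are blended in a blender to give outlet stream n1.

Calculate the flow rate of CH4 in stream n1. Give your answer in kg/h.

931.9 kg/h

CH4 out = CH4 in = 1280×0.240 + 1520×0.411 = 931.92 kg/h.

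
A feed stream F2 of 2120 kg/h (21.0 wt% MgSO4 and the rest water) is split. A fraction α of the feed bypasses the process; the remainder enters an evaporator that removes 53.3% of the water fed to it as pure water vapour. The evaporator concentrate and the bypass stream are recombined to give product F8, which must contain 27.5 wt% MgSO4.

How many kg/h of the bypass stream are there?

930 kg/h

All 2120×0.210 = 445.2 kg/h of MgSO4 reaches F8, so F8 = 445.2/0.275 = 1618.9 kg/h and vapour = 501.09 kg/h.
The evaporator receives (1−α)·2120 of feed at 0.790 water and removes 0.533 of that water:
0.533×0.790×(1−α)×2120 = 501.09
(1−α) = 501.09/892.67 = 0.5613;  α = 0.4387.
Bypass flow = 0.4387×2120 = 929.96 kg/h.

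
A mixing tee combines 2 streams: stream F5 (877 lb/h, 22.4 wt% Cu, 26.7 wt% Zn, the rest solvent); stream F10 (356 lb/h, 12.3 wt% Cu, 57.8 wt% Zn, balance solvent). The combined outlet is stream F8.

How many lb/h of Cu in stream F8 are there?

240.2 lb/h

Cu out = Cu in = 877×0.224 + 356×0.123 = 240.24 lb/h.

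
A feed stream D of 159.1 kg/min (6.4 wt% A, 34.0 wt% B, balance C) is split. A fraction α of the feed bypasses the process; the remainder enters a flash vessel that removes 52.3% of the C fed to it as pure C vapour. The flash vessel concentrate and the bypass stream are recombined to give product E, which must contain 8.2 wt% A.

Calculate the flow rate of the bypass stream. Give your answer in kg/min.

All 159.1×0.064 = 10.182 kg/min of A reaches E, so E = 10.182/0.082 = 124.18 kg/min and vapour = 34.924 kg/min.
The evaporator receives (1−α)·159.1 of feed at 0.596 C and removes 0.523 of that C:
0.523×0.596×(1−α)×159.1 = 34.924
(1−α) = 34.924/49.593 = 0.7042;  α = 0.2958.
Bypass flow = 0.2958×159.1 = 47.058 kg/min.

47.06 kg/min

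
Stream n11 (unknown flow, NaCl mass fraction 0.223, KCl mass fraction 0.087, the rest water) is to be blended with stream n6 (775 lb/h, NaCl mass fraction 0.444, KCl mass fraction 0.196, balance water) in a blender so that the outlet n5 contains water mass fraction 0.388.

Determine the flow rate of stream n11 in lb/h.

71.85 lb/h

Let n11 be the unknown flow. Total out = 775 + n11.
water balance: 279 + 0.690·n11 = 0.388·(775 + n11)
(0.690 − 0.388)·n11 = 0.388×775 − 279 = 21.7
n11 = 21.7 / 0.302 = 71.854 lb/h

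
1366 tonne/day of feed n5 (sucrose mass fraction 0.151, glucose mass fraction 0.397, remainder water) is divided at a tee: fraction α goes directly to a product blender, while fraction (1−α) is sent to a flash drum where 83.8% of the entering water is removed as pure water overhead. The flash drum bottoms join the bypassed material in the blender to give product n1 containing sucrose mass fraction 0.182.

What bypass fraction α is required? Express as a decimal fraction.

All 1366×0.151 = 206.27 tonne/day of sucrose reaches n1, so n1 = 206.27/0.182 = 1133.3 tonne/day and vapour = 232.67 tonne/day.
The evaporator receives (1−α)·1366 of feed at 0.452 water and removes 0.838 of that water:
0.838×0.452×(1−α)×1366 = 232.67
(1−α) = 232.67/517.41 = 0.4497;  α = 0.5503.

0.550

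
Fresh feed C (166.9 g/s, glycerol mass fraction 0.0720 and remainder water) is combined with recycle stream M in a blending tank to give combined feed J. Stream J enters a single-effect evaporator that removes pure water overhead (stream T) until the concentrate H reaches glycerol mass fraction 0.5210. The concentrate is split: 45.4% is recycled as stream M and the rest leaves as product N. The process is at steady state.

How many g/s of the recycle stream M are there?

Overall glycerol balance (none leaves overhead): glycerol in fresh feed = glycerol in product, i.e. 166.9×0.072 = (1−0.454)·H·0.521.
H = 12.017/(0.521×0.546) = 42.243 g/s.
Recycle M = 0.454×42.243 = 19.178 g/s.

19.18 g/s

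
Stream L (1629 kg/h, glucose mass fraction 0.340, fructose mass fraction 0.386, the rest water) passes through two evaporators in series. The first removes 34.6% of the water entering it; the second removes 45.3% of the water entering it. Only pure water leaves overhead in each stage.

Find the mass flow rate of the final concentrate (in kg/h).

water in feed = 1629×0.274 = 446.35 kg/h.
After stage 1: water left = (1−0.346)×446.35 = 291.91; stream total = 1474.6 kg/h.
After stage 2: water left = (1−0.453)×291.91 = 159.67; final concentrate = 1342.3 kg/h.

1342 kg/h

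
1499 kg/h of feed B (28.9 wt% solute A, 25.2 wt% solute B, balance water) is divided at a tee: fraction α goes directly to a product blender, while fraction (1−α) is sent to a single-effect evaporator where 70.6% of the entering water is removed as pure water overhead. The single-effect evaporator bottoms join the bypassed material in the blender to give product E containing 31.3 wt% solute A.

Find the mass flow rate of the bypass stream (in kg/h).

1144 kg/h

All 1499×0.289 = 433.21 kg/h of solute A reaches E, so E = 433.21/0.313 = 1384.1 kg/h and vapour = 114.94 kg/h.
The evaporator receives (1−α)·1499 of feed at 0.459 water and removes 0.706 of that water:
0.706×0.459×(1−α)×1499 = 114.94
(1−α) = 114.94/485.76 = 0.2366;  α = 0.7634.
Bypass flow = 0.7634×1499 = 1144.3 kg/h.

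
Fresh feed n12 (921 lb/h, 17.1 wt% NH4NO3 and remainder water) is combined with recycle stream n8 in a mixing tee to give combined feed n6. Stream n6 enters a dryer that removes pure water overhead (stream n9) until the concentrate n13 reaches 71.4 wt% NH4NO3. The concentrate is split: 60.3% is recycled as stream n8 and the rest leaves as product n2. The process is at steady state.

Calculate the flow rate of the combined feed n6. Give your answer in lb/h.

Overall NH4NO3 balance (none leaves overhead): NH4NO3 in fresh feed = NH4NO3 in product, i.e. 921×0.171 = (1−0.603)·n13·0.714.
n13 = 157.49/(0.714×0.397) = 555.61 lb/h.
Recycle n8 = 0.603×555.61 = 335.03 lb/h.
Combined feed n6 = 921 + 335.03 = 1256 lb/h.

1256 lb/h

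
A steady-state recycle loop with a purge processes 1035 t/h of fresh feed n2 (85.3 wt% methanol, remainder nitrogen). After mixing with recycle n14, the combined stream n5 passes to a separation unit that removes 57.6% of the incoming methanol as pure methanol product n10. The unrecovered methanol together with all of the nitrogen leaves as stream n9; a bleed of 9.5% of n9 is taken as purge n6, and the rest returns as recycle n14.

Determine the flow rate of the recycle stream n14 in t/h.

nitrogen enters only via n2 and leaves only via the purge: 1035×0.147 = 0.095×(nitrogen in n9), and the separation unit passes all nitrogen, so nitrogen in n5 = nitrogen in n9 = 1601.5 t/h.
methanol in n5: m_A = 1035×0.853 + (1−0.095)·(1−0.576)·m_A, so m_A = 882.86/0.6163 = 1432.6 t/h.
n9 = (1−0.576)×1432.6 + 1601.5 = 2208.9 t/h.
Recycle n14 = (1−0.095)×2208.9 = 1999.1 t/h.

1999 t/h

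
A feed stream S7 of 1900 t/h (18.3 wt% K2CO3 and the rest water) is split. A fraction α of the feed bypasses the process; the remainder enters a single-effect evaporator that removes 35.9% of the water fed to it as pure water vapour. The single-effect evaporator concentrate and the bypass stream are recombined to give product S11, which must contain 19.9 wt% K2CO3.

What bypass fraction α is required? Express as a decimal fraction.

0.726

All 1900×0.183 = 347.7 t/h of K2CO3 reaches S11, so S11 = 347.7/0.199 = 1747.2 t/h and vapour = 152.76 t/h.
The evaporator receives (1−α)·1900 of feed at 0.817 water and removes 0.359 of that water:
0.359×0.817×(1−α)×1900 = 152.76
(1−α) = 152.76/557.28 = 0.2741;  α = 0.7259.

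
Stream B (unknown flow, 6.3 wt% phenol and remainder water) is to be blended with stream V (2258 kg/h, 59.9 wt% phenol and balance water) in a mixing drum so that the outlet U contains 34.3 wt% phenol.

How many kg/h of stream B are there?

2064 kg/h

Let B be the unknown flow. Total out = 2258 + B.
phenol balance: 1352.5 + 0.063·B = 0.343·(2258 + B)
(0.063 − 0.343)·B = 0.343×2258 − 1352.5 = -578.05
B = -578.05 / -0.280 = 2064.5 kg/h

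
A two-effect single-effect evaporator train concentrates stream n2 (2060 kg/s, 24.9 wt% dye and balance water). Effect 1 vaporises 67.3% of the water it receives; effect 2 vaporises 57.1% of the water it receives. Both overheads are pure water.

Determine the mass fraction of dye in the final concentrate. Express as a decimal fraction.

0.703

water in feed = 2060×0.751 = 1547.1 kg/s.
After stage 1: water left = (1−0.673)×1547.1 = 505.89; stream total = 1018.8 kg/s.
After stage 2: water left = (1−0.571)×505.89 = 217.03; final concentrate = 729.97 kg/s.
dye fraction = 512.94/729.97 = 0.703.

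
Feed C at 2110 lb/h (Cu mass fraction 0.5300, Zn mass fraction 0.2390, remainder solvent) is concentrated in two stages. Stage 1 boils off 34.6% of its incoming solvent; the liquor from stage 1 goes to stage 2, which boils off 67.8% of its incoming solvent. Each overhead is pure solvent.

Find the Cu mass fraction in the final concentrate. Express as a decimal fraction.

solvent in feed = 2110×0.231 = 487.41 lb/h.
After stage 1: solvent left = (1−0.346)×487.41 = 318.77; stream total = 1941.4 lb/h.
After stage 2: solvent left = (1−0.678)×318.77 = 102.64; final concentrate = 1725.2 lb/h.
Cu fraction = 1118.3/1725.2 = 0.6482.

0.6482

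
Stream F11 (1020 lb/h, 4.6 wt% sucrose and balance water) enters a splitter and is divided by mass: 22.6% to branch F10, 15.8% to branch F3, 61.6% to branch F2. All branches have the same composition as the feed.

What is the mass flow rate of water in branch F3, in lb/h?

153.7 lb/h

Branch F3 total = 0.158×1020 = 161.16 lb/h.
water in F3 = 0.954×161.16 = 153.75 lb/h.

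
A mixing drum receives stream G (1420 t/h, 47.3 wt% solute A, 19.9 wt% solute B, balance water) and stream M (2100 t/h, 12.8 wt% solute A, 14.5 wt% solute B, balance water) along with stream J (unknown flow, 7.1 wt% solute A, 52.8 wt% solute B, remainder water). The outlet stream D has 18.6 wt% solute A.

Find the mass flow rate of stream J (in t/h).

2485 t/h

Let J be the unknown flow. Total out = 3520 + J.
solute A balance: 940.46 + 0.071·J = 0.186·(3520 + J)
(0.071 − 0.186)·J = 0.186×3520 − 940.46 = -285.74
J = -285.74 / -0.115 = 2484.7 t/h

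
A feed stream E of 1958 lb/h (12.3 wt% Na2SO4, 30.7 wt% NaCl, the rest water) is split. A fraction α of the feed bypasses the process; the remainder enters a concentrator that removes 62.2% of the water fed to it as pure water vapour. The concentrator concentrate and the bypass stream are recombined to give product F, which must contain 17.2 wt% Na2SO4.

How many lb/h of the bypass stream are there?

384.7 lb/h

All 1958×0.123 = 240.83 lb/h of Na2SO4 reaches F, so F = 240.83/0.172 = 1400.2 lb/h and vapour = 557.8 lb/h.
The evaporator receives (1−α)·1958 of feed at 0.570 water and removes 0.622 of that water:
0.622×0.570×(1−α)×1958 = 557.8
(1−α) = 557.8/694.19 = 0.8035;  α = 0.1965.
Bypass flow = 0.1965×1958 = 384.69 lb/h.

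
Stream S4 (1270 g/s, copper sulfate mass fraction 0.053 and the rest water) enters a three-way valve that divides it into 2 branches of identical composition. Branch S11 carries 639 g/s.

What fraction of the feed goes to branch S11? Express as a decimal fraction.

0.503

Fraction to S11 = 639/1270 = 0.5031.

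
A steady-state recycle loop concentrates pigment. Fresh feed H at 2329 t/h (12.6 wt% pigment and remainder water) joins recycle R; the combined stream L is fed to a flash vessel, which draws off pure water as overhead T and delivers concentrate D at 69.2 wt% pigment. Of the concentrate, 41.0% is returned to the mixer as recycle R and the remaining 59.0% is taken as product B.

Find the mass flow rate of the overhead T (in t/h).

1905 t/h

Overall pigment balance (none leaves overhead): pigment in fresh feed = pigment in product, i.e. 2329×0.126 = (1−0.410)·D·0.692.
D = 293.45/(0.692×0.590) = 718.76 t/h.
Recycle R = 0.410×718.76 = 294.69 t/h.
Combined feed L = 2329 + 294.69 = 2623.7 t/h.
Overhead T = L − D = 2623.7 − 718.76 = 1904.9 t/h.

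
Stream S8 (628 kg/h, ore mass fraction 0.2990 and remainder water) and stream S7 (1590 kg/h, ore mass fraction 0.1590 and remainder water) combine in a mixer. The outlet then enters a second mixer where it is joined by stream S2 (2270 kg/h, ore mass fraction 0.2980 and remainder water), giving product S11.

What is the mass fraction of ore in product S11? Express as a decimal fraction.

0.2489

Overall, product flow = 4488 kg/h.
ore in = 628×0.299 + 1590×0.159 + 2270×0.298 = 1117 kg/h.
ore fraction in S11 = 0.2489.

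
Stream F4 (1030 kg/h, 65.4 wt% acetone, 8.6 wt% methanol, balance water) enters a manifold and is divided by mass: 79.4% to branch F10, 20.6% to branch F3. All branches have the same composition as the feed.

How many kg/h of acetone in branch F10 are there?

Branch F10 total = 0.794×1030 = 817.82 kg/h.
acetone in F10 = 0.654×817.82 = 534.85 kg/h.

534.9 kg/h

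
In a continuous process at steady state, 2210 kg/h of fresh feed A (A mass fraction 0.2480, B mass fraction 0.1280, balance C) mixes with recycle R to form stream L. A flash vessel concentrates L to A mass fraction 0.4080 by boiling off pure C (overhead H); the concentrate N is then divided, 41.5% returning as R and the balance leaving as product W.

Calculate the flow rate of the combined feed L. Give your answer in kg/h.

Overall A balance (none leaves overhead): A in fresh feed = A in product, i.e. 2210×0.248 = (1−0.415)·N·0.408.
N = 548.08/(0.408×0.585) = 2296.3 kg/h.
Recycle R = 0.415×2296.3 = 952.96 kg/h.
Combined feed L = 2210 + 952.96 = 3163 kg/h.

3163 kg/h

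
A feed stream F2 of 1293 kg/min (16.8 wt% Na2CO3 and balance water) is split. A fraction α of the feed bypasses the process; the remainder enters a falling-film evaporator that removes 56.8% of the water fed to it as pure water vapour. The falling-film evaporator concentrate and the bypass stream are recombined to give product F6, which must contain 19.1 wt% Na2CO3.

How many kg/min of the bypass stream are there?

963.5 kg/min

All 1293×0.168 = 217.22 kg/min of Na2CO3 reaches F6, so F6 = 217.22/0.191 = 1137.3 kg/min and vapour = 155.7 kg/min.
The evaporator receives (1−α)·1293 of feed at 0.832 water and removes 0.568 of that water:
0.568×0.832×(1−α)×1293 = 155.7
(1−α) = 155.7/611.04 = 0.2548;  α = 0.7452.
Bypass flow = 0.7452×1293 = 963.53 kg/min.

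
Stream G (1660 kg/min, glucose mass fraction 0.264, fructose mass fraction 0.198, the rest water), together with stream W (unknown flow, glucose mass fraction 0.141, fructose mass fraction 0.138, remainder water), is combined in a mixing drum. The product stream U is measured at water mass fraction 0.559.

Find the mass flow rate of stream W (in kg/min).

215.2 kg/min

Let W be the unknown flow. Total out = 1660 + W.
water balance: 893.08 + 0.721·W = 0.559·(1660 + W)
(0.721 − 0.559)·W = 0.559×1660 − 893.08 = 34.86
W = 34.86 / 0.162 = 215.19 kg/min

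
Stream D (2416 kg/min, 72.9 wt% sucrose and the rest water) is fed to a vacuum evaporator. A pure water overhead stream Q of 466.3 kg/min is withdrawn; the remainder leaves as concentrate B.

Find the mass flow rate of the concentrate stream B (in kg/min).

1950 kg/min

Concentrate = 2416 − 466.3 = 1949.7 kg/min.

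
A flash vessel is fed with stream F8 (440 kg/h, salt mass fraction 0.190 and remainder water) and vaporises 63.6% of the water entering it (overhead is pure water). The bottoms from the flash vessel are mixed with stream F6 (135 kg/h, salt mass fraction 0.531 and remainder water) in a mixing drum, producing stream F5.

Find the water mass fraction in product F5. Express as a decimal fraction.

0.554

Vapour removed = 0.636×0.810×440 = 226.67 kg/h; concentrate = 213.33 kg/h.
water reaching the mixer = 129.73 (from concentrate) + 135×0.469 = 193.04 kg/h.
Product flow = 213.33 + 135 = 348.33 kg/h; water fraction = 0.554.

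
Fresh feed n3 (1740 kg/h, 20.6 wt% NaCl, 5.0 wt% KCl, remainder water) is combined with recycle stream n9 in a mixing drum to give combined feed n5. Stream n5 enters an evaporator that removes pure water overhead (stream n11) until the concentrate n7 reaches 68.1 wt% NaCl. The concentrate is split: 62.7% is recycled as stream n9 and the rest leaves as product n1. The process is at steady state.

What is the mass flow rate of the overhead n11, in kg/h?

Overall NaCl balance (none leaves overhead): NaCl in fresh feed = NaCl in product, i.e. 1740×0.206 = (1−0.627)·n7·0.681.
n7 = 358.44/(0.681×0.373) = 1411.1 kg/h.
Recycle n9 = 0.627×1411.1 = 884.77 kg/h.
Combined feed n5 = 1740 + 884.77 = 2624.8 kg/h.
Overhead n11 = n5 − n7 = 2624.8 − 1411.1 = 1213.7 kg/h.

1214 kg/h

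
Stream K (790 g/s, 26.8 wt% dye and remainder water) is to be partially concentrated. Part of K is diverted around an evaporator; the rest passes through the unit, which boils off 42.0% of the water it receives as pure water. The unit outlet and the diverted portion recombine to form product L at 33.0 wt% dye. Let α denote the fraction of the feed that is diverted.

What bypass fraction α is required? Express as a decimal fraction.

All 790×0.268 = 211.72 g/s of dye reaches L, so L = 211.72/0.330 = 641.58 g/s and vapour = 148.42 g/s.
The evaporator receives (1−α)·790 of feed at 0.732 water and removes 0.420 of that water:
0.420×0.732×(1−α)×790 = 148.42
(1−α) = 148.42/242.88 = 0.6111;  α = 0.3889.

0.389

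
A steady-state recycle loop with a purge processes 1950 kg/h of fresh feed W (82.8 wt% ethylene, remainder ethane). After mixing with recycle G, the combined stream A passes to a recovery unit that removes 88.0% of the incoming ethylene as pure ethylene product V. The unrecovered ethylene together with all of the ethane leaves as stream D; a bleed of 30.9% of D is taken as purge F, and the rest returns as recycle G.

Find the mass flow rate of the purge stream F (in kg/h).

400.7 kg/h

ethane enters only via W and leaves only via the purge: 1950×0.172 = 0.309×(ethane in D), and the recovery unit passes all ethane, so ethane in A = ethane in D = 1085.4 kg/h.
ethylene in A: m_A = 1950×0.828 + (1−0.309)·(1−0.880)·m_A, so m_A = 1614.6/0.9171 = 1760.6 kg/h.
D = (1−0.880)×1760.6 + 1085.4 = 1296.7 kg/h.
Purge F = 0.309×1296.7 = 400.68 kg/h.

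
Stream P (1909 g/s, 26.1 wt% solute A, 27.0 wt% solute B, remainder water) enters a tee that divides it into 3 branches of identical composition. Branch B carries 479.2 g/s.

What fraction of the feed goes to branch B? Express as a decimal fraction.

0.251

Fraction to B = 479.2/1909 = 0.2510.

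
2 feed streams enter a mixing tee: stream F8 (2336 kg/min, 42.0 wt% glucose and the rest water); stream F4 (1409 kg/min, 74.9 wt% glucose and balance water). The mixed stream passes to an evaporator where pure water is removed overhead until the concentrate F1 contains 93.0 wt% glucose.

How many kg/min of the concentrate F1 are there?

2190 kg/min

glucose entering = 2336×0.420 + 1409×0.749 = 2036.5 kg/min.
All glucose reports to F1, so F1 = 2036.5/0.930 = 2189.7 kg/min.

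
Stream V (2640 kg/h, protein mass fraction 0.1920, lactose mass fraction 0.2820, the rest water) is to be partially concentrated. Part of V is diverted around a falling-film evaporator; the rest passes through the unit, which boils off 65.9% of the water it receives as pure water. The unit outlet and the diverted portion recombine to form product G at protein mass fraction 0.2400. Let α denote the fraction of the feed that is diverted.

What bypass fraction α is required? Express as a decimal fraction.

0.423

All 2640×0.192 = 506.88 kg/h of protein reaches G, so G = 506.88/0.240 = 2112 kg/h and vapour = 528 kg/h.
The evaporator receives (1−α)·2640 of feed at 0.526 water and removes 0.659 of that water:
0.659×0.526×(1−α)×2640 = 528
(1−α) = 528/915.11 = 0.5770;  α = 0.4230.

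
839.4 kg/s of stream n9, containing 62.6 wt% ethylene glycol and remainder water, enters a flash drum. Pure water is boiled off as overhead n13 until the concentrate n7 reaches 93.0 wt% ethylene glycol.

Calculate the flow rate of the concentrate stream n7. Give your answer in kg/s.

565 kg/s

ethylene glycol is conserved: 839.4×0.626 = 525.46 kg/s all reports to the concentrate.
Concentrate = 525.46/(target fraction) = 565.02 kg/s.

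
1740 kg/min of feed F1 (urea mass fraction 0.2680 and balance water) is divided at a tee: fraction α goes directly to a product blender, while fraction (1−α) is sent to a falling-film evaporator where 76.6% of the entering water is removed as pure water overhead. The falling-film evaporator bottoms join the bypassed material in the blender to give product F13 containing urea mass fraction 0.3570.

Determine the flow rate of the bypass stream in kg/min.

All 1740×0.268 = 466.32 kg/min of urea reaches F13, so F13 = 466.32/0.357 = 1306.2 kg/min and vapour = 433.78 kg/min.
The evaporator receives (1−α)·1740 of feed at 0.732 water and removes 0.766 of that water:
0.766×0.732×(1−α)×1740 = 433.78
(1−α) = 433.78/975.64 = 0.4446;  α = 0.5554.
Bypass flow = 0.5554×1740 = 966.37 kg/min.

966.4 kg/min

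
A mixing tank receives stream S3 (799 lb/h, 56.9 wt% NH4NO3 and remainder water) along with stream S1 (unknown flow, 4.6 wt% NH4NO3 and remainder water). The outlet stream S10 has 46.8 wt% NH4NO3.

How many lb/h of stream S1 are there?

191.2 lb/h

Let S1 be the unknown flow. Total out = 799 + S1.
NH4NO3 balance: 454.63 + 0.046·S1 = 0.468·(799 + S1)
(0.046 − 0.468)·S1 = 0.468×799 − 454.63 = -80.699
S1 = -80.699 / -0.422 = 191.23 lb/h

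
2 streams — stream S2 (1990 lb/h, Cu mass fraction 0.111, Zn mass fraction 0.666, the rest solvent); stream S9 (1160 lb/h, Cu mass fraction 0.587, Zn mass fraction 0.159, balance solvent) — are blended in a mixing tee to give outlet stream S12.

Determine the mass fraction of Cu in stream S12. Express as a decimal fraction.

0.286

Total flow out = 1990 + 1160 = 3150 lb/h.
Cu in = 1990×0.111 + 1160×0.587 = 901.81 lb/h.
Cu mass fraction in S12 = 901.81/3150 = 0.286.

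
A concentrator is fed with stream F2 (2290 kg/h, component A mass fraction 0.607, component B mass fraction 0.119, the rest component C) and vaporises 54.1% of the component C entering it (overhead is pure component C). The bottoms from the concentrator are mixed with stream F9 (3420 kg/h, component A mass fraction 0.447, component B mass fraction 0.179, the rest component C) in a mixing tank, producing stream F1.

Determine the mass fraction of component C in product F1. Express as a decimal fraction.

Vapour removed = 0.541×0.274×2290 = 339.46 kg/h; concentrate = 1950.5 kg/h.
component C reaching the mixer = 288 (from concentrate) + 3420×0.374 = 1567.1 kg/h.
Product flow = 1950.5 + 3420 = 5370.5 kg/h; component C fraction = 0.292.

0.292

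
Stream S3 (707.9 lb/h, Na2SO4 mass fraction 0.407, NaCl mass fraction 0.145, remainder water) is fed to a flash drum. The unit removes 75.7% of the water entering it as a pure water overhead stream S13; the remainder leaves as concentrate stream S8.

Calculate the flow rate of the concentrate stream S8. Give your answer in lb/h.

water entering = 707.9×0.448 = 317.14 lb/h; overhead removed = 0.757×317.14 = 240.07 lb/h.
Concentrate = 707.9 − 240.07 = 467.83 lb/h.

467.8 lb/h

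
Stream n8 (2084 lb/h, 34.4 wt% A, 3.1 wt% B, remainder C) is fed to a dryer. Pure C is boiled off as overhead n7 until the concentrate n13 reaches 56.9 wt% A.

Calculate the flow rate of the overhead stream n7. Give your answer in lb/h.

824.1 lb/h

A is conserved: 2084×0.344 = 716.9 lb/h all reports to the concentrate.
Concentrate = 716.9/(target fraction) = 1259.9 lb/h.
Overhead = 2084 − 1259.9 = 824.08 lb/h.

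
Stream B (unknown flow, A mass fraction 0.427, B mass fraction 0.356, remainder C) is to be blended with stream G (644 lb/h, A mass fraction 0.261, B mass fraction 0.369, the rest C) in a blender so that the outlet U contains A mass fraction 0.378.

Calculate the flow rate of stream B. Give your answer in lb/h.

Let B be the unknown flow. Total out = 644 + B.
A balance: 168.08 + 0.427·B = 0.378·(644 + B)
(0.427 − 0.378)·B = 0.378×644 − 168.08 = 75.348
B = 75.348 / 0.049 = 1537.7 lb/h

1538 lb/h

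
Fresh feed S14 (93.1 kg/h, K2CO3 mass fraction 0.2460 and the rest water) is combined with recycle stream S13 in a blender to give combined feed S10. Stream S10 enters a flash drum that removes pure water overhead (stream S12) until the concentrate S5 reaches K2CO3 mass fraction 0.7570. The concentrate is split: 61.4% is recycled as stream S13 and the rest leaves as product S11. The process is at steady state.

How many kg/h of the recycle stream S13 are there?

48.12 kg/h

Overall K2CO3 balance (none leaves overhead): K2CO3 in fresh feed = K2CO3 in product, i.e. 93.1×0.246 = (1−0.614)·S5·0.757.
S5 = 22.903/(0.757×0.386) = 78.379 kg/h.
Recycle S13 = 0.614×78.379 = 48.125 kg/h.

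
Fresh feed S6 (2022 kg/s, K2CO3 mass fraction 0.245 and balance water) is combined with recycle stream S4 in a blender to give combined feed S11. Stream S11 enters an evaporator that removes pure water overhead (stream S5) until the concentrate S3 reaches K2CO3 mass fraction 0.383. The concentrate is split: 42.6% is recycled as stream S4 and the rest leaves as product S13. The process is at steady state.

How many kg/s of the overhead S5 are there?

728.6 kg/s

Overall K2CO3 balance (none leaves overhead): K2CO3 in fresh feed = K2CO3 in product, i.e. 2022×0.245 = (1−0.426)·S3·0.383.
S3 = 495.39/(0.383×0.574) = 2253.4 kg/s.
Recycle S4 = 0.426×2253.4 = 959.94 kg/s.
Combined feed S11 = 2022 + 959.94 = 2981.9 kg/s.
Overhead S5 = S11 − S3 = 2981.9 − 2253.4 = 728.55 kg/s.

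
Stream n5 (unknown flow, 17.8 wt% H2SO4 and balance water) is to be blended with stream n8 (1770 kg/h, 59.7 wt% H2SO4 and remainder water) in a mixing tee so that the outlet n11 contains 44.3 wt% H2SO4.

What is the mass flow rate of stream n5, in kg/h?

1029 kg/h

Let n5 be the unknown flow. Total out = 1770 + n5.
H2SO4 balance: 1056.7 + 0.178·n5 = 0.443·(1770 + n5)
(0.178 − 0.443)·n5 = 0.443×1770 − 1056.7 = -272.58
n5 = -272.58 / -0.265 = 1028.6 kg/h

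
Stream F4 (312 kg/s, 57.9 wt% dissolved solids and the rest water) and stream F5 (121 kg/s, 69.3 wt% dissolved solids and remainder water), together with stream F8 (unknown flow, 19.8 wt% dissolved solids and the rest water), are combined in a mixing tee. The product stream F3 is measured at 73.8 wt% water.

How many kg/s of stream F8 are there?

2360 kg/s

Let F8 be the unknown flow. Total out = 433 + F8.
water balance: 168.5 + 0.802·F8 = 0.738·(433 + F8)
(0.802 − 0.738)·F8 = 0.738×433 − 168.5 = 151.05
F8 = 151.05 / 0.064 = 2360.2 kg/s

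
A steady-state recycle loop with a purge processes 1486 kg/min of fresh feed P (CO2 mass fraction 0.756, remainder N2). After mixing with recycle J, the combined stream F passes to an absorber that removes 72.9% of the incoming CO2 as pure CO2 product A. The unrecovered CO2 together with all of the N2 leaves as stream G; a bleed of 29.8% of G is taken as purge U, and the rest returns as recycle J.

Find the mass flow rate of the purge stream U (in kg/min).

N2 enters only via P and leaves only via the purge: 1486×0.244 = 0.298×(N2 in G), and the absorber passes all N2, so N2 in F = N2 in G = 1216.7 kg/min.
CO2 in F: m_A = 1486×0.756 + (1−0.298)·(1−0.729)·m_A, so m_A = 1123.4/0.8098 = 1387.3 kg/min.
G = (1−0.729)×1387.3 + 1216.7 = 1592.7 kg/min.
Purge U = 0.298×1592.7 = 474.62 kg/min.

474.6 kg/min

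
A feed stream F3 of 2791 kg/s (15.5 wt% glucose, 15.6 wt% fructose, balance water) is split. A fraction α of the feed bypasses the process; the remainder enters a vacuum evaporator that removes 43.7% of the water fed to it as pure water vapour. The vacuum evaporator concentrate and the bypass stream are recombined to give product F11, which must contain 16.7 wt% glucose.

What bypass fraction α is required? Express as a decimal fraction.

All 2791×0.155 = 432.61 kg/s of glucose reaches F11, so F11 = 432.61/0.167 = 2590.4 kg/s and vapour = 200.55 kg/s.
The evaporator receives (1−α)·2791 of feed at 0.689 water and removes 0.437 of that water:
0.437×0.689×(1−α)×2791 = 200.55
(1−α) = 200.55/840.35 = 0.2387;  α = 0.7613.

0.761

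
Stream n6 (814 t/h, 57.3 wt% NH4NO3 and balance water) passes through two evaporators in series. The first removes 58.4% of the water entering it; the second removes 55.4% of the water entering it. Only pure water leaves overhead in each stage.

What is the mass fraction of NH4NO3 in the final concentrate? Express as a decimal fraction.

0.879

water in feed = 814×0.427 = 347.58 t/h.
After stage 1: water left = (1−0.584)×347.58 = 144.59; stream total = 611.01 t/h.
After stage 2: water left = (1−0.554)×144.59 = 64.488; final concentrate = 530.91 t/h.
NH4NO3 fraction = 466.42/530.91 = 0.879.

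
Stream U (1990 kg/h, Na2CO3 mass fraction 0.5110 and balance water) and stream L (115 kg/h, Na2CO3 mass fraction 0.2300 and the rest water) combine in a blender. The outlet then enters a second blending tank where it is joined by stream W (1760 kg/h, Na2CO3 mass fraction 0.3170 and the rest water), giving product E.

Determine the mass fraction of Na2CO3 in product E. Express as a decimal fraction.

0.4143

Overall, product flow = 3865 kg/h.
Na2CO3 in = 1990×0.511 + 115×0.230 + 1760×0.317 = 1601.3 kg/h.
Na2CO3 fraction in E = 0.4143.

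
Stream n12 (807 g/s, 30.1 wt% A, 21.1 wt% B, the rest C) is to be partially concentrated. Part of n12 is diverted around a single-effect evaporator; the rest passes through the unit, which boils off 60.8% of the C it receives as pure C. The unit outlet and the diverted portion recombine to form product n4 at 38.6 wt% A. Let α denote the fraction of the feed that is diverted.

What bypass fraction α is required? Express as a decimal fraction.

0.258

All 807×0.301 = 242.91 g/s of A reaches n4, so n4 = 242.91/0.386 = 629.29 g/s and vapour = 177.71 g/s.
The evaporator receives (1−α)·807 of feed at 0.488 C and removes 0.608 of that C:
0.608×0.488×(1−α)×807 = 177.71
(1−α) = 177.71/239.44 = 0.7422;  α = 0.2578.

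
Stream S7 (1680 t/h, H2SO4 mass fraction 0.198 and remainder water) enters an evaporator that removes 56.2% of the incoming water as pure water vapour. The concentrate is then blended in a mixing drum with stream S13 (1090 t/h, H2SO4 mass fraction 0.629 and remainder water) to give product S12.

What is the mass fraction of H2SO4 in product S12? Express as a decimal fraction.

0.506

Vapour removed = 0.562×0.802×1680 = 757.22 t/h; concentrate = 922.78 t/h.
H2SO4 reaching the mixer = 332.64 (from concentrate) + 1090×0.629 = 1018.2 t/h.
Product flow = 922.78 + 1090 = 2012.8 t/h; H2SO4 fraction = 0.506.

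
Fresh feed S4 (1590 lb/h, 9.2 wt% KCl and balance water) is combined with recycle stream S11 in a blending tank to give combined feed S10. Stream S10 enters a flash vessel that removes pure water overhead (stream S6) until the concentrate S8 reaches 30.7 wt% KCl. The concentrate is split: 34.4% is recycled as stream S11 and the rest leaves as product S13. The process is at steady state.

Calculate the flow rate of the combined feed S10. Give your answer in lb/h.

Overall KCl balance (none leaves overhead): KCl in fresh feed = KCl in product, i.e. 1590×0.092 = (1−0.344)·S8·0.307.
S8 = 146.28/(0.307×0.656) = 726.34 lb/h.
Recycle S11 = 0.344×726.34 = 249.86 lb/h.
Combined feed S10 = 1590 + 249.86 = 1839.9 lb/h.

1840 lb/h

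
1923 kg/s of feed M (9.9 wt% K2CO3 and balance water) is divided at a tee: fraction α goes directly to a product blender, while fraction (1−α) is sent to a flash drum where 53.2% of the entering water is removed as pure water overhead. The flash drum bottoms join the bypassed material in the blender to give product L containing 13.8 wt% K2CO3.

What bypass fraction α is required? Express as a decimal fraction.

All 1923×0.099 = 190.38 kg/s of K2CO3 reaches L, so L = 190.38/0.138 = 1379.5 kg/s and vapour = 543.46 kg/s.
The evaporator receives (1−α)·1923 of feed at 0.901 water and removes 0.532 of that water:
0.532×0.901×(1−α)×1923 = 543.46
(1−α) = 543.46/921.76 = 0.5896;  α = 0.4104.

0.410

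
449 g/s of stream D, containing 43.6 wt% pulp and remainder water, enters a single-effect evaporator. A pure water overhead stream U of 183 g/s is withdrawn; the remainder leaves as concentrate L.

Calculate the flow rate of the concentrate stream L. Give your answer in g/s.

Concentrate = 449 − 183 = 266 g/s.

266 g/s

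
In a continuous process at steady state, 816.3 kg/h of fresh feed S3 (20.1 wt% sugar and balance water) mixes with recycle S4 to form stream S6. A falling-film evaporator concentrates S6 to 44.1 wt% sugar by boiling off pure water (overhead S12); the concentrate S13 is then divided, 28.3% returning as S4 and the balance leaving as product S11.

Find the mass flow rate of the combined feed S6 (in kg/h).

963.2 kg/h

Overall sugar balance (none leaves overhead): sugar in fresh feed = sugar in product, i.e. 816.3×0.201 = (1−0.283)·S13·0.441.
S13 = 164.08/(0.441×0.717) = 518.91 kg/h.
Recycle S4 = 0.283×518.91 = 146.85 kg/h.
Combined feed S6 = 816.3 + 146.85 = 963.15 kg/h.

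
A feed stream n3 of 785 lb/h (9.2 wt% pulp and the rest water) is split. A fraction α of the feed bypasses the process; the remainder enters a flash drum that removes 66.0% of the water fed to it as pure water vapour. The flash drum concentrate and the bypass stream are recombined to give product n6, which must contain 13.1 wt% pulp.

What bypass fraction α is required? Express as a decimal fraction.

0.503

All 785×0.092 = 72.22 lb/h of pulp reaches n6, so n6 = 72.22/0.131 = 551.3 lb/h and vapour = 233.7 lb/h.
The evaporator receives (1−α)·785 of feed at 0.908 water and removes 0.660 of that water:
0.660×0.908×(1−α)×785 = 233.7
(1−α) = 233.7/470.43 = 0.4968;  α = 0.5032.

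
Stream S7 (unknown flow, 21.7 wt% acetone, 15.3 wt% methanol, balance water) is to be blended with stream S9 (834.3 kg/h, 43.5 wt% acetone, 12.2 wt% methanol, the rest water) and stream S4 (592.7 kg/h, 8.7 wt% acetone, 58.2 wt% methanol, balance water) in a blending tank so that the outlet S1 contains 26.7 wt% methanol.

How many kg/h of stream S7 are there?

Let S7 be the unknown flow. Total out = 1427 + S7.
methanol balance: 446.74 + 0.153·S7 = 0.267·(1427 + S7)
(0.153 − 0.267)·S7 = 0.267×1427 − 446.74 = -65.727
S7 = -65.727 / -0.114 = 576.55 kg/h

576.6 kg/h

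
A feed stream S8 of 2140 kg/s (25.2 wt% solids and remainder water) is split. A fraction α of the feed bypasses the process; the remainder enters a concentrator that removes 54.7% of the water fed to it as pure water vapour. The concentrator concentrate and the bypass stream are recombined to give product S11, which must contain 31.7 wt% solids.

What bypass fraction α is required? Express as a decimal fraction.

0.499

All 2140×0.252 = 539.28 kg/s of solids reaches S11, so S11 = 539.28/0.317 = 1701.2 kg/s and vapour = 438.8 kg/s.
The evaporator receives (1−α)·2140 of feed at 0.748 water and removes 0.547 of that water:
0.547×0.748×(1−α)×2140 = 438.8
(1−α) = 438.8/875.59 = 0.5011;  α = 0.4989.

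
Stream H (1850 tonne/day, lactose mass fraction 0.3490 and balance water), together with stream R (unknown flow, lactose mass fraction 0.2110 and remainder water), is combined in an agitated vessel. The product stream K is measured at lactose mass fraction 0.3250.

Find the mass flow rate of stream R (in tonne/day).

389.5 tonne/day

Let R be the unknown flow. Total out = 1850 + R.
lactose balance: 645.65 + 0.211·R = 0.325·(1850 + R)
(0.211 − 0.325)·R = 0.325×1850 − 645.65 = -44.4
R = -44.4 / -0.114 = 389.47 tonne/day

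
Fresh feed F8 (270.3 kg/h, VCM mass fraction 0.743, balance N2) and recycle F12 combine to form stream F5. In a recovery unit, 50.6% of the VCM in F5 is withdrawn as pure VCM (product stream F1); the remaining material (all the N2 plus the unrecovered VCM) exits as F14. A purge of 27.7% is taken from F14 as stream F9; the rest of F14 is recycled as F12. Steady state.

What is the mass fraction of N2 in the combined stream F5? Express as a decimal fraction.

N2 enters only via F8 and leaves only via the purge: 270.3×0.257 = 0.277×(N2 in F14), and the recovery unit passes all N2, so N2 in F5 = N2 in F14 = 250.78 kg/h.
VCM in F5: m_A = 270.3×0.743 + (1−0.277)·(1−0.506)·m_A, so m_A = 200.83/0.6428 = 312.42 kg/h.
F5 = 312.42 + 250.78 = 563.2 kg/h.
N2 fraction in F5 = 250.78/563.2 = 0.445.

0.445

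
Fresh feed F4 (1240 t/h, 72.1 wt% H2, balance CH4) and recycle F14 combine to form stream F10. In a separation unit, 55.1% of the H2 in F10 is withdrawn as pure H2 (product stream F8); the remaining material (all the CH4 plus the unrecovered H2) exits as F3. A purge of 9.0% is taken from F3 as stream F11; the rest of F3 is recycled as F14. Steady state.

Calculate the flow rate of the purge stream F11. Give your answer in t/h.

407 t/h

CH4 enters only via F4 and leaves only via the purge: 1240×0.279 = 0.090×(CH4 in F3), and the separation unit passes all CH4, so CH4 in F10 = CH4 in F3 = 3844 t/h.
H2 in F10: m_A = 1240×0.721 + (1−0.090)·(1−0.551)·m_A, so m_A = 894.04/0.5914 = 1511.7 t/h.
F3 = (1−0.551)×1511.7 + 3844 = 4522.8 t/h.
Purge F11 = 0.090×4522.8 = 407.05 t/h.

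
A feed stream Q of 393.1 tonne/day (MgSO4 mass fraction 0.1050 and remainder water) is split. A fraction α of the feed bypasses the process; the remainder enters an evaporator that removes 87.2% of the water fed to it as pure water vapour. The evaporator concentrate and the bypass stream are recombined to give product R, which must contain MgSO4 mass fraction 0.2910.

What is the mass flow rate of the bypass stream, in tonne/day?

All 393.1×0.105 = 41.276 tonne/day of MgSO4 reaches R, so R = 41.276/0.291 = 141.84 tonne/day and vapour = 251.26 tonne/day.
The evaporator receives (1−α)·393.1 of feed at 0.895 water and removes 0.872 of that water:
0.872×0.895×(1−α)×393.1 = 251.26
(1−α) = 251.26/306.79 = 0.8190;  α = 0.1810.
Bypass flow = 0.1810×393.1 = 71.154 tonne/day.

71.15 tonne/day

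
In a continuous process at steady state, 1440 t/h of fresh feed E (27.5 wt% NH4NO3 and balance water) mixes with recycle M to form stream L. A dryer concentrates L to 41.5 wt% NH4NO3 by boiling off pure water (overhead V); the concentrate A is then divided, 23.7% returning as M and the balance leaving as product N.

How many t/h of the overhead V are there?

Overall NH4NO3 balance (none leaves overhead): NH4NO3 in fresh feed = NH4NO3 in product, i.e. 1440×0.275 = (1−0.237)·A·0.415.
A = 396/(0.415×0.763) = 1250.6 t/h.
Recycle M = 0.237×1250.6 = 296.4 t/h.
Combined feed L = 1440 + 296.4 = 1736.4 t/h.
Overhead V = L − A = 1736.4 − 1250.6 = 485.78 t/h.

485.8 t/h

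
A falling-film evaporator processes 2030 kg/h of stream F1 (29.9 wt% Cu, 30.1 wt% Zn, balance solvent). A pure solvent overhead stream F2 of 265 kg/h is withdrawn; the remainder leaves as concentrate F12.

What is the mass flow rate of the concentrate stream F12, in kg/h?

Concentrate = 2030 − 265 = 1765 kg/h.

1765 kg/h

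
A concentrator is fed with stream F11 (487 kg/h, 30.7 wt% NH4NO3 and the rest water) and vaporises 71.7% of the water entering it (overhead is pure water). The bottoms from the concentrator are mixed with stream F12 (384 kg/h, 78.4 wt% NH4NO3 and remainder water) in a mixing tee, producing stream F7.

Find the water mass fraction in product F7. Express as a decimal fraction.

0.2837

Vapour removed = 0.717×0.693×487 = 241.98 kg/h; concentrate = 245.02 kg/h.
water reaching the mixer = 95.51 (from concentrate) + 384×0.216 = 178.45 kg/h.
Product flow = 245.02 + 384 = 629.02 kg/h; water fraction = 0.2837.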